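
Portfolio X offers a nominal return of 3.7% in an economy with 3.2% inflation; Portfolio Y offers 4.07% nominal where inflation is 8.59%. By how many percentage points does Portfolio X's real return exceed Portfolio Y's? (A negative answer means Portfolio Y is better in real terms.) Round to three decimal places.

Portfolio X real return: 1.037/1.032 − 1 = 0.4845%.
Portfolio Y real return: 1.0407/1.0859 − 1 = -4.1624%.
Difference: 0.4845 − (-4.1624) = 4.6469 pp.

4.647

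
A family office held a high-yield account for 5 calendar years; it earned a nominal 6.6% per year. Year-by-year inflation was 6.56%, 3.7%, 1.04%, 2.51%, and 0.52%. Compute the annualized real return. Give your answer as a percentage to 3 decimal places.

3.653%

Cumulative inflation factor: 1.0656 × 1.037 × 1.0104 × 1.0251 × 1.0052 ≈ 1.15050.
Nominal growth factor: 1.37653. Real growth factor = 1.37653 / 1.15050 ≈ 1.19647.
Annualized: 1.19647^(1/5) − 1 ≈ 0.03653.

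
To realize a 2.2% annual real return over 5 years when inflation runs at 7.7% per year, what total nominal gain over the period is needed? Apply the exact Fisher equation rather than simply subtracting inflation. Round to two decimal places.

Required annual nominal rate: (1+2.2%)(1+7.7%) − 1 = 10.0694%.
Cumulative over 5 years: (1 + 0.100694)^5 − 1 ≈ 0.61560.

61.56%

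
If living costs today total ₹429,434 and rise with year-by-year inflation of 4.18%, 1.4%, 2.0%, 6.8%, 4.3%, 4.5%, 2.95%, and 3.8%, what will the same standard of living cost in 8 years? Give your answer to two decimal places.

₹575,591.62

Cumulative price-level factor: 1.0418 × 1.014 × 1.020 × 1.068 × 1.043 × 1.045 × 1.0295 × 1.038 ≈ 1.3403494359.
Multiplying ₹429,434 by the price-level factor gives the future nominal sum.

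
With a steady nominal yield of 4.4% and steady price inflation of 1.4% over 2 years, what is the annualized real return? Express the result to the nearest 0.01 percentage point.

2.96%

With constant rates the annual real return is the same each year: (1+4.4%)/(1+1.4%) − 1 = 0.02959.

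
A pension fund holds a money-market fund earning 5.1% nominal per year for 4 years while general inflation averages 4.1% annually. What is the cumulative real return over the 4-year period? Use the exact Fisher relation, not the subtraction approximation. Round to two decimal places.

3.90%

The annual real rate is (1+5.1%)/(1+4.1%) − 1 = 0.9606%.
Compounded over 4 years: (1 + 0.009606)^4 − 1 ≈ 0.03898.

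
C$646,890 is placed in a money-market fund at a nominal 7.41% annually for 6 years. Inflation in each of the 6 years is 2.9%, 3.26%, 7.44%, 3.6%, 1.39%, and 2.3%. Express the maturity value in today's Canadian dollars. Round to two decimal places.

Nominal value at maturity: C$646,890 × (1 + 7.41%)^6 ≈ C$993,341.86.
Price-level factor over 6 years: 1.029 × 1.0326 × 1.0744 × 1.036 × 1.0139 × 1.023 ≈ 1.2267159365.
The maturity value deflated by that factor is the answer in today's purchasing power.

C$809,757.04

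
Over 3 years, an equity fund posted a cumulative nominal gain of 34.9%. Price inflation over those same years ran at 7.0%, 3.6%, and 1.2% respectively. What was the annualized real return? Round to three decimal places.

Cumulative inflation factor: 1.070 × 1.036 × 1.012 ≈ 1.12182.
Nominal growth factor: 1.34900. Real growth factor = 1.34900 / 1.12182 ≈ 1.20251.
Annualized: 1.20251^(1/3) − 1 ≈ 0.06340.

6.340%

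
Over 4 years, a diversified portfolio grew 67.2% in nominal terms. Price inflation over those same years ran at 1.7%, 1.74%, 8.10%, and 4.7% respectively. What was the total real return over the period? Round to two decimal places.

Cumulative inflation factor: 1.017 × 1.0174 × 1.0810 × 1.047 ≈ 1.17108.
Nominal growth factor: 1.67200. Real growth factor = 1.67200 / 1.17108 ≈ 1.42775.
Total real return ≈ 42.7747%.

42.77%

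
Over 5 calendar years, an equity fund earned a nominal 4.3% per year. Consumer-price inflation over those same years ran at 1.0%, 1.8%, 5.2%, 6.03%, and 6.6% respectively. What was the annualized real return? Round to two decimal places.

Cumulative inflation factor: 1.010 × 1.018 × 1.052 × 1.0603 × 1.066 ≈ 1.22256.
Nominal growth factor: 1.23430. Real growth factor = 1.23430 / 1.22256 ≈ 1.00960.
Annualized: 1.00960^(1/5) − 1 ≈ 0.00191.

0.19%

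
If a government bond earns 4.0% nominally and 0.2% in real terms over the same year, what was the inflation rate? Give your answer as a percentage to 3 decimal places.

From (1+r_nom) = (1+r_real)(1+π), we get 1+π = (1 + 4.0%)/(1 + 0.2%) = 1.040/1.002 ≈ 1.03792.
So π ≈ 3.7924%.

3.792%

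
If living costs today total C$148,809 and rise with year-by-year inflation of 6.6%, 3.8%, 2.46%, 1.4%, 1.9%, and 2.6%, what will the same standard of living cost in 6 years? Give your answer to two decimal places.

Cumulative price-level factor: 1.066 × 1.038 × 1.0246 × 1.014 × 1.019 × 1.026 ≈ 1.2019002058.
Multiplying C$148,809 by the price-level factor gives the future nominal sum.

C$178,853.57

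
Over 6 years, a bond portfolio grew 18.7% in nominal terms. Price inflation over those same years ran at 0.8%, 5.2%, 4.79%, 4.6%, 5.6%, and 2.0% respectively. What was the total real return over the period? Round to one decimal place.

-5.2%

Cumulative inflation factor: 1.008 × 1.052 × 1.0479 × 1.046 × 1.056 × 1.020 ≈ 1.25196.
Nominal growth factor: 1.18700. Real growth factor = 1.18700 / 1.25196 ≈ 0.94811.
Total real return ≈ -5.1890%.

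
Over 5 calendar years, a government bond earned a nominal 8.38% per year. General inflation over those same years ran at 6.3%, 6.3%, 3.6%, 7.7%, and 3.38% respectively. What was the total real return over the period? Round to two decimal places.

14.73%

Cumulative inflation factor: 1.063 × 1.063 × 1.036 × 1.077 × 1.0338 ≈ 1.30340.
Nominal growth factor: 1.49536. Real growth factor = 1.49536 / 1.30340 ≈ 1.14727.
Total real return ≈ 14.7274%.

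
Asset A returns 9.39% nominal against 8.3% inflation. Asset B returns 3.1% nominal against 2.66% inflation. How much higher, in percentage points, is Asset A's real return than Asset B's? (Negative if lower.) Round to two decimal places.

0.58

Asset A real return: 1.0939/1.083 − 1 = 1.006%.
Asset B real return: 1.031/1.0266 − 1 = 0.429%.
Difference: 1.006 − 0.429 = 0.577 pp.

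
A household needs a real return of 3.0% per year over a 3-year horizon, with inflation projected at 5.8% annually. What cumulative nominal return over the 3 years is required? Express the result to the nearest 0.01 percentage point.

29.41%

Required annual nominal rate: (1+3.0%)(1+5.8%) − 1 = 8.974%.
Cumulative over 3 years: (1 + 0.08974)^3 − 1 ≈ 0.29410.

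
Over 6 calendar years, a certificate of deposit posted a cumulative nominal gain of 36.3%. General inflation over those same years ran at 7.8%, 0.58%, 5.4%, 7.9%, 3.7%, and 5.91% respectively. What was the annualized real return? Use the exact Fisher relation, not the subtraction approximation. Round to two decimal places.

0.11%

Cumulative inflation factor: 1.078 × 1.0058 × 1.054 × 1.079 × 1.037 × 1.0591 ≈ 1.35428.
Nominal growth factor: 1.36300. Real growth factor = 1.36300 / 1.35428 ≈ 1.00644.
Annualized: 1.00644^(1/6) − 1 ≈ 0.00107.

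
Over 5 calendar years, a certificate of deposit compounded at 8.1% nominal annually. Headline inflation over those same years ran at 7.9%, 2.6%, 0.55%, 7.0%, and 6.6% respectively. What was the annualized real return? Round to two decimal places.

3.06%

Cumulative inflation factor: 1.079 × 1.026 × 1.0055 × 1.070 × 1.066 ≈ 1.26967.
Nominal growth factor: 1.47614. Real growth factor = 1.47614 / 1.26967 ≈ 1.16262.
Annualized: 1.16262^(1/5) − 1 ≈ 0.03059.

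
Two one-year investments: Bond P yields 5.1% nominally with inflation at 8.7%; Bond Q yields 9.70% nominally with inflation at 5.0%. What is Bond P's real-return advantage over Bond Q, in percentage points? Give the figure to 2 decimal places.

-7.79

Bond P real return: 1.051/1.087 − 1 = -3.312%.
Bond Q real return: 1.0970/1.050 − 1 = 4.476%.
Difference: -3.312 − 4.476 = -7.788 pp.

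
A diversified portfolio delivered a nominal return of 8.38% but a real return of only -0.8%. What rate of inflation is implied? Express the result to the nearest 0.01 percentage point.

9.25%

From (1+r_nom) = (1+r_real)(1+π), we get 1+π = (1 + 8.38%)/(1 − 0.8%) = 1.0838/0.992 ≈ 1.09254.
So π ≈ 9.2540%.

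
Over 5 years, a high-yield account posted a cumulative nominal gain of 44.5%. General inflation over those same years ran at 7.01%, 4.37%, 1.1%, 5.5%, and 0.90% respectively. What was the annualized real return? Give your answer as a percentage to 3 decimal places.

Cumulative inflation factor: 1.0701 × 1.0437 × 1.011 × 1.055 × 1.0090 ≈ 1.20197.
Nominal growth factor: 1.44500. Real growth factor = 1.44500 / 1.20197 ≈ 1.20219.
Annualized: 1.20219^(1/5) − 1 ≈ 0.03752.

3.752%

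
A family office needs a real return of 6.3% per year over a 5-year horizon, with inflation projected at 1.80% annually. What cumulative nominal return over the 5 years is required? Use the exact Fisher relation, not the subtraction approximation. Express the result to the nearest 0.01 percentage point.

Required annual nominal rate: (1+6.3%)(1+1.80%) − 1 = 8.2134%.
Cumulative over 5 years: (1 + 0.082134)^5 − 1 ≈ 0.48390.

48.39%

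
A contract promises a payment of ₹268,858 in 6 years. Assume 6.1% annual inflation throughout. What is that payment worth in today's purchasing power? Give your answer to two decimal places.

Price-level factor over 6 years: (1 + 6.1%)^6 ≈ 1.4265674267.
Purchasing power today: ₹268,858 divided by that factor.

₹188,464.98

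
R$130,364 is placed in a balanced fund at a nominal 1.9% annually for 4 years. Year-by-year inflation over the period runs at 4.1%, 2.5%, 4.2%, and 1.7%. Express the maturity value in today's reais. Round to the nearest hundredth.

R$124,305.73

Nominal value at maturity: R$130,364 × (1 + 1.9%)^4 ≈ R$140,557.63.
Price-level factor over 4 years: 1.041 × 1.025 × 1.042 × 1.017 ≈ 1.1307413309.
Dividing the nominal maturity value by the price-level factor gives the value in today's money.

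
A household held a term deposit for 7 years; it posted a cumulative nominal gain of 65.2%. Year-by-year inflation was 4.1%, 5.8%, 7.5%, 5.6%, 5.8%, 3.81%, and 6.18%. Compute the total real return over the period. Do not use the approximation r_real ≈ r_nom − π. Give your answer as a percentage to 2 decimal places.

Cumulative inflation factor: 1.041 × 1.058 × 1.075 × 1.056 × 1.058 × 1.0381 × 1.0618 ≈ 1.45806.
Nominal growth factor: 1.65200. Real growth factor = 1.65200 / 1.45806 ≈ 1.13301.
Total real return ≈ 13.3010%.

13.30%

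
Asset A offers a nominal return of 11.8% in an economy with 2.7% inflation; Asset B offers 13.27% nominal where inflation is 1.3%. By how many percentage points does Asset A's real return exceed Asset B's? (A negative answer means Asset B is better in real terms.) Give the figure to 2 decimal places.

-2.96

Asset A real return: 1.118/1.027 − 1 = 8.861%.
Asset B real return: 1.1327/1.013 − 1 = 11.816%.
Difference: 8.861 − 11.816 = -2.955 pp.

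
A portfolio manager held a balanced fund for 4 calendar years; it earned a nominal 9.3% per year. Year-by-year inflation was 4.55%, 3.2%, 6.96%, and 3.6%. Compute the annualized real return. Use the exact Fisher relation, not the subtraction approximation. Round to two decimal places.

4.53%

Cumulative inflation factor: 1.0455 × 1.032 × 1.0696 × 1.036 ≈ 1.19560.
Nominal growth factor: 1.42719. Real growth factor = 1.42719 / 1.19560 ≈ 1.19370.
Annualized: 1.19370^(1/4) − 1 ≈ 0.04526.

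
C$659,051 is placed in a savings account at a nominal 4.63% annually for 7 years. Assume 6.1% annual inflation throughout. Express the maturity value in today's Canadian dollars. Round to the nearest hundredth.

Nominal value at maturity: C$659,051 × (1 + 4.63%)^7 ≈ C$904,716.69.
Price-level factor over 7 years: (1 + 6.1%)^7 ≈ 1.5135880397.
The maturity value deflated by that factor is the answer in today's purchasing power.

C$597,729.81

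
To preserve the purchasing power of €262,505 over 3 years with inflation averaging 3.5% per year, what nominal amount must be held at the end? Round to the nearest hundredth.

€291,043.99

Cumulative price-level factor: (1+3.5%)^3 = 1.108717875.
The nominal amount required is €262,505 scaled up by that factor.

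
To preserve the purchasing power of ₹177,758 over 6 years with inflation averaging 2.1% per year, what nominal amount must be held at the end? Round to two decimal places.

₹201,364.82

Cumulative price-level factor: (1+2.1%)^6 ≈ 1.1328031618.
The nominal amount required is ₹177,758 scaled up by that factor.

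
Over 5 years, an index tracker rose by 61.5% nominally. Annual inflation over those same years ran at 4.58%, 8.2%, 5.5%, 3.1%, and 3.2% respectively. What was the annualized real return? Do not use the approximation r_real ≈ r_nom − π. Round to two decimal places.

4.92%

Cumulative inflation factor: 1.0458 × 1.082 × 1.055 × 1.031 × 1.032 ≈ 1.27018.
Nominal growth factor: 1.61500. Real growth factor = 1.61500 / 1.27018 ≈ 1.27147.
Annualized: 1.27147^(1/5) − 1 ≈ 0.04921.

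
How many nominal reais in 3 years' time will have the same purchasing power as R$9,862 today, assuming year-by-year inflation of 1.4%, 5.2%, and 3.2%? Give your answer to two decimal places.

Cumulative price-level factor: 1.014 × 1.052 × 1.032 = 1.100863296.
The nominal amount required is R$9,862 scaled up by that factor.

R$10,856.71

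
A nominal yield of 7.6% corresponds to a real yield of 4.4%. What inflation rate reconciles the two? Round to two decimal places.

3.07%

From (1+r_nom) = (1+r_real)(1+π), we get 1+π = (1 + 7.6%)/(1 + 4.4%) = 1.076/1.044 ≈ 1.03065.
So π ≈ 3.0651%.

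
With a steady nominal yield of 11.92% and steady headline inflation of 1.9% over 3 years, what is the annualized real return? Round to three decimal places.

9.833%

With constant rates the annual real return is the same each year: (1+11.92%)/(1+1.9%) − 1 = 0.09833.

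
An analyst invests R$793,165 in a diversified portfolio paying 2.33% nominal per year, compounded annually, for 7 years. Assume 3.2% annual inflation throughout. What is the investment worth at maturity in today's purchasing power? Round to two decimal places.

R$747,526.30

Nominal value at maturity: R$793,165 × (1 + 2.33%)^7 ≈ R$931,932.29.
Price-level factor over 7 years: (1 + 3.2%)^7 ≈ 1.2466882924.
The maturity value deflated by that factor is the answer in today's purchasing power.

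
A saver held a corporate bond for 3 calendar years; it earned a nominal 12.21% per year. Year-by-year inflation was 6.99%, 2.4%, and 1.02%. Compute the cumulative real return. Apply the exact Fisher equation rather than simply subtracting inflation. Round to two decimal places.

Cumulative inflation factor: 1.0699 × 1.024 × 1.0102 ≈ 1.10675.
Nominal growth factor: 1.41285. Real growth factor = 1.41285 / 1.10675 ≈ 1.27657.
Total real return ≈ 27.6569%.

27.66%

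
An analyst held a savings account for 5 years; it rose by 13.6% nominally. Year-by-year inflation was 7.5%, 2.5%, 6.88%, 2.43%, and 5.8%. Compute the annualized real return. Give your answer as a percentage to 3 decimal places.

-2.302%

Cumulative inflation factor: 1.075 × 1.025 × 1.0688 × 1.0243 × 1.058 ≈ 1.27627.
Nominal growth factor: 1.13600. Real growth factor = 1.13600 / 1.27627 ≈ 0.89010.
Annualized: 0.89010^(1/5) − 1 ≈ -0.02302.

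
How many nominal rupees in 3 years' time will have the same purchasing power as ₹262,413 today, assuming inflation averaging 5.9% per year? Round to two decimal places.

Cumulative price-level factor: (1+5.9%)^3 = 1.187648379.
The nominal amount required is ₹262,413 scaled up by that factor.

₹311,654.37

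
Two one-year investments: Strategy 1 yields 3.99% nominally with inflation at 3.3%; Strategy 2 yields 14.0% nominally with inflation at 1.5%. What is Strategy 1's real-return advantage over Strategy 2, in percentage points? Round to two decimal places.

Strategy 1 real return: 1.0399/1.033 − 1 = 0.668%.
Strategy 2 real return: 1.140/1.015 − 1 = 12.315%.
Difference: 0.668 − 12.315 = -11.647 pp.

-11.65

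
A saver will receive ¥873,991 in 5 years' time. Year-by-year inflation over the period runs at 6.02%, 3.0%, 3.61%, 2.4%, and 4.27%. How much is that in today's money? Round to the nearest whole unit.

Price-level factor over 5 years: 1.0602 × 1.030 × 1.0361 × 1.024 × 1.0427 ≈ 1.2080531121.
Purchasing power today: ¥873,991 divided by that factor.

¥723,471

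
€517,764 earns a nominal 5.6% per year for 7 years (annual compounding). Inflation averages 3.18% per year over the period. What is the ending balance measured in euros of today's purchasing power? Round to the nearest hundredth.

€608,990.63

Nominal value at maturity: €517,764 × (1 + 5.6%)^7 ≈ €758,192.14.
Price-level factor over 7 years: (1 + 3.18%)^7 ≈ 1.2449980315.
The maturity value deflated by that factor is the answer in today's purchasing power.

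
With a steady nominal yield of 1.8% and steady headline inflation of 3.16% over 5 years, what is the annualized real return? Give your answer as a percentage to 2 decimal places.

-1.32%

With constant rates the annual real return is the same each year: (1+1.8%)/(1+3.16%) − 1 = -0.01318.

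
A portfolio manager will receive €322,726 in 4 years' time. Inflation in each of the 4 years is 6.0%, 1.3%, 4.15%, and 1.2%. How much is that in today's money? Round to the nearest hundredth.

Price-level factor over 4 years: 1.060 × 1.013 × 1.0415 × 1.012 ≈ 1.1317619724.
Purchasing power today: €322,726 divided by that factor.

€285,153.60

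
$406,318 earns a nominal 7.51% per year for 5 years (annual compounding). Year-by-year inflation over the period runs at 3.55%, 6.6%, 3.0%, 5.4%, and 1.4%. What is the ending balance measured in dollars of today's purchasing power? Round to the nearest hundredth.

$480,272.01

Nominal value at maturity: $406,318 × (1 + 7.51%)^5 ≈ $583,593.40.
Price-level factor over 5 years: 1.0355 × 1.066 × 1.030 × 1.054 × 1.014 ≈ 1.2151309942.
The maturity value deflated by that factor is the answer in today's purchasing power.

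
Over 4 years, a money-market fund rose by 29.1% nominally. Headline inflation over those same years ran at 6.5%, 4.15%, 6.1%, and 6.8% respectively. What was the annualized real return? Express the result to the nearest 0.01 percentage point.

Cumulative inflation factor: 1.065 × 1.0415 × 1.061 × 1.068 ≈ 1.25688.
Nominal growth factor: 1.29100. Real growth factor = 1.29100 / 1.25688 ≈ 1.02714.
Annualized: 1.02714^(1/4) − 1 ≈ 0.00672.

0.67%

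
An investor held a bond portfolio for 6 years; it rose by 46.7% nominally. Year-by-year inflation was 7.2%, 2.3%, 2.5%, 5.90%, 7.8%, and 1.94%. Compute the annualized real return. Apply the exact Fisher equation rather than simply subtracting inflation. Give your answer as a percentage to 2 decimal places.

Cumulative inflation factor: 1.072 × 1.023 × 1.025 × 1.0590 × 1.078 × 1.0194 ≈ 1.30814.
Nominal growth factor: 1.46700. Real growth factor = 1.46700 / 1.30814 ≈ 1.12144.
Annualized: 1.12144^(1/6) − 1 ≈ 0.01929.

1.93%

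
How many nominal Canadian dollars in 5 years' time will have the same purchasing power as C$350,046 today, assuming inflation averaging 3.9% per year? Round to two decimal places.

Cumulative price-level factor: (1+3.9%)^5 ≈ 1.2108148474.
Multiplying C$350,046 by the price-level factor gives the future nominal sum.

C$423,840.89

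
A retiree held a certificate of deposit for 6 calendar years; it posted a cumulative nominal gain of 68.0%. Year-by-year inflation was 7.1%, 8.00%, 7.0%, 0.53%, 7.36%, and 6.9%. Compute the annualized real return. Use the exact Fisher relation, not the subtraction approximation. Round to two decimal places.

Cumulative inflation factor: 1.071 × 1.0800 × 1.070 × 1.0053 × 1.0736 × 1.069 ≈ 1.42795.
Nominal growth factor: 1.68000. Real growth factor = 1.68000 / 1.42795 ≈ 1.17651.
Annualized: 1.17651^(1/6) − 1 ≈ 0.02746.

2.75%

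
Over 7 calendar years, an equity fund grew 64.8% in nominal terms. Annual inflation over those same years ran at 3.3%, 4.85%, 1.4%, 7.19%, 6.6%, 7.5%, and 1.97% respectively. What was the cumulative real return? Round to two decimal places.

Cumulative inflation factor: 1.033 × 1.0485 × 1.014 × 1.0719 × 1.066 × 1.075 × 1.0197 ≈ 1.37562.
Nominal growth factor: 1.64800. Real growth factor = 1.64800 / 1.37562 ≈ 1.19800.
Total real return ≈ 19.8004%.

19.80%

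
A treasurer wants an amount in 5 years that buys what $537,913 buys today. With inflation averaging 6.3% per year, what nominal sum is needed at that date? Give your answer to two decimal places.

$730,093.30

Cumulative price-level factor: (1+6.3%)^5 ≈ 1.3572702272.
Multiplying $537,913 by the price-level factor gives the future nominal sum.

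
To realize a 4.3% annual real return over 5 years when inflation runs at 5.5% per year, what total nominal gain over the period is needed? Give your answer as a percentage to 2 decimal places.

61.32%

Required annual nominal rate: (1+4.3%)(1+5.5%) − 1 = 10.0365%.
Cumulative over 5 years: (1 + 0.100365)^5 − 1 ≈ 0.61318.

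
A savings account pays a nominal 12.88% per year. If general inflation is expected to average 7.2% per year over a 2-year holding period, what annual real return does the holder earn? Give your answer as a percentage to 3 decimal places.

5.299%

With constant rates the annual real return is the same each year: (1+12.88%)/(1+7.2%) − 1 = 0.05299.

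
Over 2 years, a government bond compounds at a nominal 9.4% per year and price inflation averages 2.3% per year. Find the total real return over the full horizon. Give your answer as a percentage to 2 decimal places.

14.36%

The annual real rate is (1+9.4%)/(1+2.3%) − 1 = 6.9404%.
Compounded over 2 years: (1 + 0.069404)^2 − 1 ≈ 0.14362.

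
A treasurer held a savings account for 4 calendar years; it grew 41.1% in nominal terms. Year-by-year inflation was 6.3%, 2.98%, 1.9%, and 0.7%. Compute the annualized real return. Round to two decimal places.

Cumulative inflation factor: 1.063 × 1.0298 × 1.019 × 1.007 ≈ 1.12328.
Nominal growth factor: 1.41100. Real growth factor = 1.41100 / 1.12328 ≈ 1.25614.
Annualized: 1.25614^(1/4) − 1 ≈ 0.05867.

5.87%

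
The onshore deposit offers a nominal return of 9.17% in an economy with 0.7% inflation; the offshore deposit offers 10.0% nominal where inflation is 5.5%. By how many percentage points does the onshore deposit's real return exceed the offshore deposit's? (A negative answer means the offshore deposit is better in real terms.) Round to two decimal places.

4.15

The onshore deposit real return: 1.0917/1.007 − 1 = 8.411%.
The offshore deposit real return: 1.100/1.055 − 1 = 4.265%.
Difference: 8.411 − 4.265 = 4.146 pp.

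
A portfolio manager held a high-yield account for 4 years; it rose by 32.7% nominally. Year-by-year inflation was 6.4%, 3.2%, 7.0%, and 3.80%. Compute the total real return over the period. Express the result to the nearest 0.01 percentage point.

8.81%

Cumulative inflation factor: 1.064 × 1.032 × 1.070 × 1.0380 ≈ 1.21956.
Nominal growth factor: 1.32700. Real growth factor = 1.32700 / 1.21956 ≈ 1.08810.
Total real return ≈ 8.8099%.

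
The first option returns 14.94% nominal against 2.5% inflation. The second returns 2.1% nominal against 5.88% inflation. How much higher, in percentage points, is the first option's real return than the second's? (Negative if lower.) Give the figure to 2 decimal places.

15.71

The first option real return: 1.1494/1.025 − 1 = 12.137%.
The second real return: 1.021/1.0588 − 1 = -3.570%.
Difference: 12.137 − (-3.570) = 15.707 pp.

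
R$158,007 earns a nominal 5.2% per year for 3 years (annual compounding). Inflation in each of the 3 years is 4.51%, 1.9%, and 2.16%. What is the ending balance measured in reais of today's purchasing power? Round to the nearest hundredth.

Nominal value at maturity: R$158,007 × (1 + 5.2%)^3 ≈ R$183,960.06.
Price-level factor over 3 years: 1.0451 × 1.019 × 1.0216 ≈ 1.0879599690.
Dividing the nominal maturity value by the price-level factor gives the value in today's money.

R$169,087.16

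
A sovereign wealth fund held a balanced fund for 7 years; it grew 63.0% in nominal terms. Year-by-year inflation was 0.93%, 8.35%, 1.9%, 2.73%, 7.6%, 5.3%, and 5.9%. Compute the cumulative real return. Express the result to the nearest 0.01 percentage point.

18.67%

Cumulative inflation factor: 1.0093 × 1.0835 × 1.019 × 1.0273 × 1.076 × 1.053 × 1.059 ≈ 1.37359.
Nominal growth factor: 1.63000. Real growth factor = 1.63000 / 1.37359 ≈ 1.18667.
Total real return ≈ 18.6671%.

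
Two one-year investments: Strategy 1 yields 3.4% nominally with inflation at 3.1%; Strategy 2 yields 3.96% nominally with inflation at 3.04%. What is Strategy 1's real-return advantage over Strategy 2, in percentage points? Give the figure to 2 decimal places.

-0.60

Strategy 1 real return: 1.034/1.031 − 1 = 0.291%.
Strategy 2 real return: 1.0396/1.0304 − 1 = 0.893%.
Difference: 0.291 − 0.893 = -0.602 pp.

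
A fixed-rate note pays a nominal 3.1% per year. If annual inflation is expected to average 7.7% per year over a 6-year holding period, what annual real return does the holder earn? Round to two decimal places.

-4.27%

With constant rates the annual real return is the same each year: (1+3.1%)/(1+7.7%) − 1 = -0.04271.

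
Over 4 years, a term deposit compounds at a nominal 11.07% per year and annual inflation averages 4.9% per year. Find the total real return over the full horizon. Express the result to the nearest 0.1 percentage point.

25.7%

The annual real rate is (1+11.07%)/(1+4.9%) − 1 = 5.8818%.
Compounded over 4 years: (1 + 0.058818)^4 − 1 ≈ 0.25685.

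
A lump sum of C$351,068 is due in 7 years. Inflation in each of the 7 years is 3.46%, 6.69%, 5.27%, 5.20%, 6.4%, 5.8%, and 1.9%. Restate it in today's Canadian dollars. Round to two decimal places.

Price-level factor over 7 years: 1.0346 × 1.0669 × 1.0527 × 1.0520 × 1.064 × 1.058 × 1.019 ≈ 1.4022260520.
Purchasing power today: C$351,068 divided by that factor.

C$250,364.77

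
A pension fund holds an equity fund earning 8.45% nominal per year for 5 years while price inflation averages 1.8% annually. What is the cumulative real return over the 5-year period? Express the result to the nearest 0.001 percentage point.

37.217%

The annual real rate is (1+8.45%)/(1+1.8%) − 1 = 6.5324%.
Compounded over 5 years: (1 + 0.065324)^5 − 1 ≈ 0.37217.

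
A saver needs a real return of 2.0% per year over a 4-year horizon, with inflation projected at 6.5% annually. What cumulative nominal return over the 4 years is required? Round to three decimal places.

Required annual nominal rate: (1+2.0%)(1+6.5%) − 1 = 8.63%.
Cumulative over 4 years: (1 + 0.0863)^4 − 1 ≈ 0.39251.

39.251%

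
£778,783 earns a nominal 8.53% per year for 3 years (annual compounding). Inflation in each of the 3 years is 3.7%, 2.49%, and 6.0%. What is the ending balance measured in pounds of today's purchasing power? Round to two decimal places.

£883,689.63

Nominal value at maturity: £778,783 × (1 + 8.53%)^3 ≈ £995,556.41.
Price-level factor over 3 years: 1.037 × 1.0249 × 1.060 = 1.126590578.
The maturity value deflated by that factor is the answer in today's purchasing power.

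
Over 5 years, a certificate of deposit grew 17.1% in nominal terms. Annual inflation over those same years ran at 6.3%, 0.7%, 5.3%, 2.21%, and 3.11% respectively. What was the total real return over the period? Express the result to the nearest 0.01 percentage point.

Cumulative inflation factor: 1.063 × 1.007 × 1.053 × 1.0221 × 1.0311 ≈ 1.18791.
Nominal growth factor: 1.17100. Real growth factor = 1.17100 / 1.18791 ≈ 0.98576.
Total real return ≈ -1.4239%.

-1.42%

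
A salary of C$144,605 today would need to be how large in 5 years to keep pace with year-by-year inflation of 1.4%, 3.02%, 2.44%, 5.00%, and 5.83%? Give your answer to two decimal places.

Cumulative price-level factor: 1.014 × 1.0302 × 1.0244 × 1.0500 × 1.0583 ≈ 1.1891240575.
The nominal amount required is C$144,605 scaled up by that factor.

C$171,953.28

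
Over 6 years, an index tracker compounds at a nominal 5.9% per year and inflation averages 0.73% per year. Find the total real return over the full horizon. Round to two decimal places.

35.03%

The annual real rate is (1+5.9%)/(1+0.73%) − 1 = 5.1325%.
Compounded over 6 years: (1 + 0.051325)^6 − 1 ≈ 0.35028.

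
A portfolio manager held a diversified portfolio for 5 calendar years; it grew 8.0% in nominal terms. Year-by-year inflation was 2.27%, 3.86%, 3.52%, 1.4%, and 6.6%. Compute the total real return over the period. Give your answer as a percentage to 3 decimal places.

Cumulative inflation factor: 1.0227 × 1.0386 × 1.0352 × 1.014 × 1.066 ≈ 1.18855.
Nominal growth factor: 1.08000. Real growth factor = 1.08000 / 1.18855 ≈ 0.90867.
Total real return ≈ -9.1327%.

-9.133%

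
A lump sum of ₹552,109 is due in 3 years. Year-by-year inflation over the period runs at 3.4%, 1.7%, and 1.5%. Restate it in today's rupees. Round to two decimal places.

Price-level factor over 3 years: 1.034 × 1.017 × 1.015 = 1.06735167.
Purchasing power today: ₹552,109 divided by that factor.

₹517,270.00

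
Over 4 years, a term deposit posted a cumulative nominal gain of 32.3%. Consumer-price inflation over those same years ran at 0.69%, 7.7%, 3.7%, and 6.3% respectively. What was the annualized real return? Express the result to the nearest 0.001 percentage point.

2.568%

Cumulative inflation factor: 1.0069 × 1.077 × 1.037 × 1.063 ≈ 1.19540.
Nominal growth factor: 1.32300. Real growth factor = 1.32300 / 1.19540 ≈ 1.10674.
Annualized: 1.10674^(1/4) − 1 ≈ 0.02568.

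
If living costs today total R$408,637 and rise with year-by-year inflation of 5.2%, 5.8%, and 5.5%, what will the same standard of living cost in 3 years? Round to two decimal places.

Cumulative price-level factor: 1.052 × 1.058 × 1.055 = 1.17423188.
The nominal amount required is R$408,637 scaled up by that factor.

R$479,834.59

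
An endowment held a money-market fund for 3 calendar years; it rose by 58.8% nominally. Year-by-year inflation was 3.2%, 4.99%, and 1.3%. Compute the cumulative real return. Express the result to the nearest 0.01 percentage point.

Cumulative inflation factor: 1.032 × 1.0499 × 1.013 ≈ 1.09758.
Nominal growth factor: 1.58800. Real growth factor = 1.58800 / 1.09758 ≈ 1.44682.
Total real return ≈ 44.6816%.

44.68%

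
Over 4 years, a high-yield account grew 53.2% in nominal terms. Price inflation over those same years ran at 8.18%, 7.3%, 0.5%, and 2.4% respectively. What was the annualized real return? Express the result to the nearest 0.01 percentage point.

6.42%

Cumulative inflation factor: 1.0818 × 1.073 × 1.005 × 1.024 ≈ 1.19457.
Nominal growth factor: 1.53200. Real growth factor = 1.53200 / 1.19457 ≈ 1.28247.
Annualized: 1.28247^(1/4) − 1 ≈ 0.06417.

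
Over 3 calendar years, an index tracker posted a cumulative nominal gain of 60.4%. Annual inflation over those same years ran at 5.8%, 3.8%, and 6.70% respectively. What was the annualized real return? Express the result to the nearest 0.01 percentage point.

11.03%

Cumulative inflation factor: 1.058 × 1.038 × 1.0670 ≈ 1.17178.
Nominal growth factor: 1.60400. Real growth factor = 1.60400 / 1.17178 ≈ 1.36885.
Annualized: 1.36885^(1/3) − 1 ≈ 0.11033.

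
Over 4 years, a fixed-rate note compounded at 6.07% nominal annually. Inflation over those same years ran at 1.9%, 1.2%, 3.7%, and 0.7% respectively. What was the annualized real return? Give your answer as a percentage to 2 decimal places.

4.12%

Cumulative inflation factor: 1.019 × 1.012 × 1.037 × 1.007 ≈ 1.07687.
Nominal growth factor: 1.26582. Real growth factor = 1.26582 / 1.07687 ≈ 1.17546.
Annualized: 1.17546^(1/4) − 1 ≈ 0.04124.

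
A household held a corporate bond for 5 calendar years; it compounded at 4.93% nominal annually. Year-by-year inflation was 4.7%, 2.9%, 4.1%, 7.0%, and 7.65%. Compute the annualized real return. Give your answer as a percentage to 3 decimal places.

Cumulative inflation factor: 1.047 × 1.029 × 1.041 × 1.070 × 1.0765 ≈ 1.29185.
Nominal growth factor: 1.27203. Real growth factor = 1.27203 / 1.29185 ≈ 0.98466.
Annualized: 0.98466^(1/5) − 1 ≈ -0.00309.

-0.309%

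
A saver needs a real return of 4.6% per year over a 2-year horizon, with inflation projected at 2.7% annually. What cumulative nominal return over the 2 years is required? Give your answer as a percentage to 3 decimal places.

Required annual nominal rate: (1+4.6%)(1+2.7%) − 1 = 7.4242%.
Cumulative over 2 years: (1 + 0.074242)^2 − 1 ≈ 0.15400.

15.400%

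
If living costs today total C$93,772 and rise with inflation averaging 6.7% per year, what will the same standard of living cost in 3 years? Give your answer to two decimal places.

C$113,911.20

Cumulative price-level factor: (1+6.7%)^3 = 1.214767763.
Multiplying C$93,772 by the price-level factor gives the future nominal sum.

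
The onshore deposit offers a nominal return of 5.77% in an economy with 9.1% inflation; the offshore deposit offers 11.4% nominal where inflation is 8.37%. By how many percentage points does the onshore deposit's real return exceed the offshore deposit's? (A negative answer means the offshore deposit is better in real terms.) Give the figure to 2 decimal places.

-5.85

The onshore deposit real return: 1.0577/1.091 − 1 = -3.052%.
The offshore deposit real return: 1.114/1.0837 − 1 = 2.796%.
Difference: -3.052 − 2.796 = -5.848 pp.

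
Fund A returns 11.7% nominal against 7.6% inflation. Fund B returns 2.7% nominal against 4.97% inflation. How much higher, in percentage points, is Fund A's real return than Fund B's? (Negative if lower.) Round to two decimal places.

5.97

Fund A real return: 1.117/1.076 − 1 = 3.810%.
Fund B real return: 1.027/1.0497 − 1 = -2.163%.
Difference: 3.810 − (-2.163) = 5.973 pp.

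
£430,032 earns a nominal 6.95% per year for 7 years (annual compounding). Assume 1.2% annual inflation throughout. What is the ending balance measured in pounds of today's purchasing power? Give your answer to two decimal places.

Nominal value at maturity: £430,032 × (1 + 6.95%)^7 ≈ £688,281.82.
Price-level factor over 7 years: (1 + 1.2%)^7 ≈ 1.0870852110.
Dividing the nominal maturity value by the price-level factor gives the value in today's money.

£633,144.31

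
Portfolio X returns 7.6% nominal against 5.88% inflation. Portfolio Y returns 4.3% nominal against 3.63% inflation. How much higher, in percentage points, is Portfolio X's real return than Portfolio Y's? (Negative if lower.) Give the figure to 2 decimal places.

0.98

Portfolio X real return: 1.076/1.0588 − 1 = 1.624%.
Portfolio Y real return: 1.043/1.0363 − 1 = 0.647%.
Difference: 1.624 − 0.647 = 0.977 pp.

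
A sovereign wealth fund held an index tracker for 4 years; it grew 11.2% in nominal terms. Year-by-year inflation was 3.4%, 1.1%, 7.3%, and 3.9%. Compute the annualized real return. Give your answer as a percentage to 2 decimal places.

Cumulative inflation factor: 1.034 × 1.011 × 1.073 × 1.039 ≈ 1.16543.
Nominal growth factor: 1.11200. Real growth factor = 1.11200 / 1.16543 ≈ 0.95415.
Annualized: 0.95415^(1/4) − 1 ≈ -0.01166.

-1.17%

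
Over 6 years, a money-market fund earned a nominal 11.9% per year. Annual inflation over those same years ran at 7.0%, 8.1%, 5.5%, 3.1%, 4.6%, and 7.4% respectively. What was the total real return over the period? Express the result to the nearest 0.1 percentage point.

Cumulative inflation factor: 1.070 × 1.081 × 1.055 × 1.031 × 1.046 × 1.074 ≈ 1.41337.
Nominal growth factor: 1.96327. Real growth factor = 1.96327 / 1.41337 ≈ 1.38907.
Total real return ≈ 38.9069%.

38.9%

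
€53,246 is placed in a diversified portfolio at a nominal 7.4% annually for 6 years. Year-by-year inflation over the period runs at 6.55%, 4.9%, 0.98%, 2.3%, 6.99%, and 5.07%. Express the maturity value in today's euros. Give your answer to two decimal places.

Nominal value at maturity: €53,246 × (1 + 7.4%)^6 ≈ €81,717.05.
Price-level factor over 6 years: 1.0655 × 1.049 × 1.0098 × 1.023 × 1.0699 × 1.0507 ≈ 1.2979616537.
The maturity value deflated by that factor is the answer in today's purchasing power.

€62,957.98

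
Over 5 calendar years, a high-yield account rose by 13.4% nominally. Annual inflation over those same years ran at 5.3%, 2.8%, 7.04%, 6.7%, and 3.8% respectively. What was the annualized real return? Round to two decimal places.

Cumulative inflation factor: 1.053 × 1.028 × 1.0704 × 1.067 × 1.038 ≈ 1.28330.
Nominal growth factor: 1.13400. Real growth factor = 1.13400 / 1.28330 ≈ 0.88366.
Annualized: 0.88366^(1/5) − 1 ≈ -0.02443.

-2.44%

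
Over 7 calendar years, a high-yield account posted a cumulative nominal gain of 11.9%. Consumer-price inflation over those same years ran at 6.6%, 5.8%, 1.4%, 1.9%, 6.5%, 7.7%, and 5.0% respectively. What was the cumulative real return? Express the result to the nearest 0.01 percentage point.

Cumulative inflation factor: 1.066 × 1.058 × 1.014 × 1.019 × 1.065 × 1.077 × 1.050 ≈ 1.40349.
Nominal growth factor: 1.11900. Real growth factor = 1.11900 / 1.40349 ≈ 0.79730.
Total real return ≈ -20.2702%.

-20.27%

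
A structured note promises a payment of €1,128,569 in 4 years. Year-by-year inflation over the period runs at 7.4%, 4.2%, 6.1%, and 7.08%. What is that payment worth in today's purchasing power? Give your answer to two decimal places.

Price-level factor over 4 years: 1.074 × 1.042 × 1.061 × 1.0708 ≈ 1.2714396380.
Purchasing power today: €1,128,569 divided by that factor.

€887,630.81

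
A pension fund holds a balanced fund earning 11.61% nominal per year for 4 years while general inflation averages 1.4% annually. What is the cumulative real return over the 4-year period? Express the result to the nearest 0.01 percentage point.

The annual real rate is (1+11.61%)/(1+1.4%) − 1 = 10.0690%.
Compounded over 4 years: (1 + 0.100690)^4 − 1 ≈ 0.46778.

46.78%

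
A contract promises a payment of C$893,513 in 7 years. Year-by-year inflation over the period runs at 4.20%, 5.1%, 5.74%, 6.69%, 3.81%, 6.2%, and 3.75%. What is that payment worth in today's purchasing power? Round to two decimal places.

Price-level factor over 7 years: 1.0420 × 1.051 × 1.0574 × 1.0669 × 1.0381 × 1.062 × 1.0375 ≈ 1.4131402595.
Purchasing power today: C$893,513 divided by that factor.

C$632,288.97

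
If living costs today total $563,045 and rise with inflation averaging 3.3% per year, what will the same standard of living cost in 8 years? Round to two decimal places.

$730,038.36

Cumulative price-level factor: (1+3.3%)^8 ≈ 1.2965897146.
Multiplying $563,045 by the price-level factor gives the future nominal sum.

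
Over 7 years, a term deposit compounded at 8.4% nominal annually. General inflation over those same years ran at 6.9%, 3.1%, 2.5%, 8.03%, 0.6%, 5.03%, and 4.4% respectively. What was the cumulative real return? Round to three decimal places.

Cumulative inflation factor: 1.069 × 1.031 × 1.025 × 1.0803 × 1.006 × 1.0503 × 1.044 ≈ 1.34622.
Nominal growth factor: 1.75875. Real growth factor = 1.75875 / 1.34622 ≈ 1.30644.
Total real return ≈ 30.6437%.

30.644%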